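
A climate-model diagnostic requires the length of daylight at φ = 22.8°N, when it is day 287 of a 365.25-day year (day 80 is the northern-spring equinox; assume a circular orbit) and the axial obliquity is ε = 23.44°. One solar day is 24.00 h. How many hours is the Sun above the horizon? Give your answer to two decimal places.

11.47 h

Solar longitude: λ_s = 360° × (287 − 80)/365.25 = 204.025°.
sin δ = sin 23.44° × sin 204.025° = -0.16195, so δ = -9.320°.
cos H₀ = −tan φ · tan δ = −tan(+22.8°) × tan(-9.320°) = 0.0690, so H₀ = 1.5018 rad = 86.04°.
Daylight = 2H₀/(2π) × 24.00 h = (1.5018/π) × 24.00 = 11.47 h.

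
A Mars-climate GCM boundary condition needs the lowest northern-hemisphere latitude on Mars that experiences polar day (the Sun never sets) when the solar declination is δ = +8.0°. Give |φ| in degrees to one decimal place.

Polar day requires cos H₀ = −tan φ tan δ ≤ −1, i.e. tan φ tan δ ≥ 1.
The boundary is |tan φ| · |tan δ| = 1, so |φ| = 90° − |δ| = 90° − 8.0° = 82.0° in the northern hemisphere.

|φ| = 82.0°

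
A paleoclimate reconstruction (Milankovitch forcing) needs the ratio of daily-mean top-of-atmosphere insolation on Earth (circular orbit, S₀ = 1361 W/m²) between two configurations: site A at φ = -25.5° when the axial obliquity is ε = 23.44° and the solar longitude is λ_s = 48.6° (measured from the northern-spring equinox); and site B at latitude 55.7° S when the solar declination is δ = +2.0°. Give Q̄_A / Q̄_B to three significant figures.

Q̄_A / Q̄_B ≈ 1.29

— Configuration A (φ=-25.5°):
Solar declination: sin δ = sin ε · sin λ_s = sin 23.44° × sin 48.6° = 0.29839, so δ = +17.361°.
cos H₀ = −tan(-25.5°) tan(+17.361°) = 0.1491, H₀ = 1.4211 rad.
Bracket: H₀ sin φ sin δ + cos φ cos δ sin H₀ = 1.4211×-0.43051×0.29839 + 0.90259×0.95445×0.98882 = -0.182554 + 0.851846 = 0.669292.
Q̄ = (S₀/π) × [bracket] = (1361/π) × 0.669292 = 289.95 W/m².
— Configuration B (φ=-55.7°):
cos H₀ = −tan(-55.7°) tan(+2.000°) = 0.0512, H₀ = 1.5196 rad.
Bracket: H₀ sin φ sin δ + cos φ cos δ sin H₀ = 1.5196×-0.82610×0.03490 + 0.56353×0.99939×0.99869 = -0.043811 + 0.562448 = 0.518637.
Q̄ = (S₀/π) × [bracket] = (1361/π) × 0.518637 = 224.68 W/m².
Ratio Q̄_A / Q̄_B = 289.95 / 224.68 = 1.291.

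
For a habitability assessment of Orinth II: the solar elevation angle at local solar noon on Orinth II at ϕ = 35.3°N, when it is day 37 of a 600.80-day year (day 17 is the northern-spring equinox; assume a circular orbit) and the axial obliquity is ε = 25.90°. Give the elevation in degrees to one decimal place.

59.9°

Solar longitude: L_s = 360° × (37 − 17)/600.80 = 11.984°.
sin δ = sin 25.90° × sin 11.984° = 0.09070, so δ = +5.204°.
At local noon the hour angle is zero, so the zenith angle equals |ϕ − δ| = |+35.3° − (+5.204°)| = 30.096°.
Elevation = 90° − 30.096° = 59.9°.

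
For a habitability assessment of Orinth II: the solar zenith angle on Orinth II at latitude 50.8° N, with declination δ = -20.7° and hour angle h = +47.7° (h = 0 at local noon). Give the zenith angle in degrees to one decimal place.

θ_z = 82.9°

cos θ_z = sin ϕ sin δ + cos ϕ cos δ cos h = -0.273923 + 0.397904 = 0.123981.
θ_z = arccos(0.123981) = 82.9°.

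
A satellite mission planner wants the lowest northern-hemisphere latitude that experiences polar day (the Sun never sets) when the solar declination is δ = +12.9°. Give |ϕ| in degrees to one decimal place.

|ϕ| = 77.1°

Polar day requires cos h₀ = −tan ϕ tan δ ≤ −1, i.e. tan ϕ tan δ ≥ 1.
The boundary is |tan ϕ| · |tan δ| = 1, so |ϕ| = 90° − |δ| = 90° − 12.9° = 77.1° in the northern hemisphere.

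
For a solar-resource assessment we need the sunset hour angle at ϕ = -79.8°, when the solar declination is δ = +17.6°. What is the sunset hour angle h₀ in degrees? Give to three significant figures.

h₀ = 0.00°

cos h₀ = −tan ϕ · tan δ = 1.7630 ≥ 1, so the Sun never rises (polar night) and h₀ = 0.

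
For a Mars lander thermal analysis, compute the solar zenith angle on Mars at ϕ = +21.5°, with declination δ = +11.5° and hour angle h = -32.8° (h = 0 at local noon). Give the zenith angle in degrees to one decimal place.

cos θ_z = sin ϕ sin δ + cos ϕ cos δ cos h = 0.073069 + 0.766377 = 0.839446.
θ_z = arccos(0.839446) = 32.9°.

θ_z = 32.9°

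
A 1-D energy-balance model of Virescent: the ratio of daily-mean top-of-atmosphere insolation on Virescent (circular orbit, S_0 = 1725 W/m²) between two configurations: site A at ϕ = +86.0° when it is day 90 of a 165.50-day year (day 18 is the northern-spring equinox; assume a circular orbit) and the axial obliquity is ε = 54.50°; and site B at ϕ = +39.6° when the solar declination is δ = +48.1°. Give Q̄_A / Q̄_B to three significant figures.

— Configuration A (ϕ=+86.0°):
Solar longitude: L_s = 360° × (90 − 18)/165.50 = 156.616°.
sin δ = sin 54.50° × sin 156.616° = 0.32311, so δ = +18.851°.
cos h₀ = −tan(+86.0°) tan(+18.851°) = -4.8826 ≤ −1 ⇒ polar day, h₀ = π.
Bracket: h₀ sin ϕ sin δ + cos ϕ cos δ sin h₀ = 3.1416×0.99756×0.32311 + 0.06976×0.94636×0.00000 = 1.012606 + 0.000000 = 1.012606.
Q̄ = (S_0/π) × [bracket] = (1725/π) × 1.012606 = 556.01 W/m².
— Configuration B (ϕ=+39.6°):
cos h₀ = −tan(+39.6°) tan(+48.100°) = -0.9220, h₀ = 2.7440 rad.
Bracket: h₀ sin ϕ sin δ + cos ϕ cos δ sin h₀ = 2.7440×0.63742×0.74431 + 0.77051×0.66783×0.38717 = 1.301858 + 0.199226 = 1.501084.
Q̄ = (S_0/π) × [bracket] = (1725/π) × 1.501084 = 824.22 W/m².
Ratio Q̄_A / Q̄_B = 556.01 / 824.22 = 0.6746.

Q̄_A / Q̄_B ≈ 0.675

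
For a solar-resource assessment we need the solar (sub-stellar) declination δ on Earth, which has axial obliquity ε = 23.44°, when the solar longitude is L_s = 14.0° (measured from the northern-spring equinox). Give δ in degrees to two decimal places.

sin δ = sin ε · sin L_s = sin 23.44° × sin 14.0° = 0.096234.
δ = arcsin(0.096234) = +5.52°.

δ = +5.52°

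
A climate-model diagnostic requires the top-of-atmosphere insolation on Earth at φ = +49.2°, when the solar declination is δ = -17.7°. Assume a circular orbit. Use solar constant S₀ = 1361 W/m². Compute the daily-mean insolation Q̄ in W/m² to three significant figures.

Q̄ ≈ 132 W/m²

cos H₀ = −tan(+49.2°) tan(-17.700°) = 0.3697, H₀ = 1.1921 rad.
Bracket: H₀ sin φ sin δ + cos φ cos δ sin H₀ = 1.1921×0.75700×-0.30403 + 0.65342×0.95266×0.92914 = -0.274363 + 0.578378 = 0.304015.
Q̄ = (S₀/π) × [bracket] = (1361/π) × 0.304015 = 131.7 W/m².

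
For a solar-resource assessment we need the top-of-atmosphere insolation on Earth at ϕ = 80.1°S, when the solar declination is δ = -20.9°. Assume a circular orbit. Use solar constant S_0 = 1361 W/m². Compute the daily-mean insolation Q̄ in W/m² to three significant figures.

Q̄ ≈ 478 W/m²

cos h₀ = −tan(-80.1°) tan(-20.900°) = -2.1880 ≤ −1 ⇒ polar day, h₀ = π.
Bracket: h₀ sin ϕ sin δ + cos ϕ cos δ sin h₀ = 3.1416×-0.98511×-0.35674 + 0.17193×0.93420×0.00000 = 1.104047 + 0.000000 = 1.104047.
Q̄ = (S_0/π) × [bracket] = (1361/π) × 1.104047 = 478.3 W/m².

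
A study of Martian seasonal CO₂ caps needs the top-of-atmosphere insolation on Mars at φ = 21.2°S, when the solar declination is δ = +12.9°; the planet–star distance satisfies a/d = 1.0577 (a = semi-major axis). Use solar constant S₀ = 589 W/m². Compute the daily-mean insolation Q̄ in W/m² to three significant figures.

Q̄ ≈ 165 W/m²

cos H₀ = −tan(-21.2°) tan(+12.900°) = 0.0888, H₀ = 1.4818 rad.
Bracket: H₀ sin φ sin δ + cos φ cos δ sin H₀ = 1.4818×-0.36162×0.22325 + 0.93232×0.97476×0.99605 = -0.119628 + 0.905199 = 0.785571.
Inverse-square distance factor (a/d)² = 1.0577² = 1.118729.
Q̄ = (S₀/π) × 1.118729 × [bracket] = (589/π) × 1.118729 × 0.785571 = 164.8 W/m².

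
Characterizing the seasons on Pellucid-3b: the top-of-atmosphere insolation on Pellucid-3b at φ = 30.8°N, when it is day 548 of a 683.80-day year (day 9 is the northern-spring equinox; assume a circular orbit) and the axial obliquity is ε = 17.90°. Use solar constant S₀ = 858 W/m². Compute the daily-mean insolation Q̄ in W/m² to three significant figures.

Q̄ ≈ 162 W/m²

Solar longitude: λ_s = 360° × (548 − 9)/683.80 = 283.767°.
sin δ = sin 17.90° × sin 283.767° = -0.29853, so δ = -17.369°.
cos H₀ = −tan(+30.8°) tan(-17.369°) = 0.1865, H₀ = 1.3832 rad.
Bracket: H₀ sin φ sin δ + cos φ cos δ sin H₀ = 1.3832×0.51204×-0.29853 + 0.85896×0.95440×0.98246 = -0.211435 + 0.805412 = 0.593977.
Q̄ = (S₀/π) × [bracket] = (858/π) × 0.593977 = 162.2 W/m².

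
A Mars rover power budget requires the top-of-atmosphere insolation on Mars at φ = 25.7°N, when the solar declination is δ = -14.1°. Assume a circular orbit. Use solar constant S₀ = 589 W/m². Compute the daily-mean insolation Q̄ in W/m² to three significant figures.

cos H₀ = −tan(+25.7°) tan(-14.100°) = 0.1209, H₀ = 1.4496 rad.
Bracket: H₀ sin φ sin δ + cos φ cos δ sin H₀ = 1.4496×0.43366×-0.24362 + 0.90108×0.96987×0.99267 = -0.153148 + 0.867525 = 0.714377.
Q̄ = (S₀/π) × [bracket] = (589/π) × 0.714377 = 133.9 W/m².

Q̄ ≈ 134 W/m²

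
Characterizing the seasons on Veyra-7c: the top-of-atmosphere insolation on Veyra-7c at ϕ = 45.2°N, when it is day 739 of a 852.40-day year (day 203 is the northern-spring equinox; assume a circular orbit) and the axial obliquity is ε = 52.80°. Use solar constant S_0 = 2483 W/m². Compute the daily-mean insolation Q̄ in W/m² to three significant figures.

Solar longitude: L_s = 360° × (739 − 203)/852.40 = 226.373°.
sin δ = sin 52.80° × sin 226.373° = -0.57656, so δ = -35.209°.
cos h₀ = −tan(+45.2°) tan(-35.209°) = 0.7106, h₀ = 0.7804 rad.
Bracket: h₀ sin ϕ sin δ + cos ϕ cos δ sin h₀ = 0.7804×0.70957×-0.57656 + 0.70463×0.81705×0.70359 = -0.319269 + 0.405069 = 0.085800.
Q̄ = (S_0/π) × [bracket] = (2483/π) × 0.085800 = 67.81 W/m².

Q̄ ≈ 67.8 W/m²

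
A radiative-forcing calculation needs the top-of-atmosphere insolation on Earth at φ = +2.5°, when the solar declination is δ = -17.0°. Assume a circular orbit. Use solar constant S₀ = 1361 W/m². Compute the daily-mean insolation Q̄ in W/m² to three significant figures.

cos H₀ = −tan(+2.5°) tan(-17.000°) = 0.0133, H₀ = 1.5574 rad.
Bracket: H₀ sin φ sin δ + cos φ cos δ sin H₀ = 1.5574×0.04362×-0.29237 + 0.99905×0.95630×0.99991 = -0.019862 + 0.955306 = 0.935444.
Q̄ = (S₀/π) × [bracket] = (1361/π) × 0.935444 = 405.3 W/m².

Q̄ ≈ 405 W/m²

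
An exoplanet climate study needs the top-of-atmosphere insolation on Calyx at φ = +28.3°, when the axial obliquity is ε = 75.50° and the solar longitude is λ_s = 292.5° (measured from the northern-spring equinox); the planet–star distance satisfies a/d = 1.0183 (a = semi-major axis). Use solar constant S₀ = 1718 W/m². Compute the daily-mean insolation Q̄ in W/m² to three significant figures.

Q̄ ≈ 0.00 W/m²

Solar declination: sin δ = sin ε · sin λ_s = sin 75.50° × sin 292.5° = -0.89445, so δ = -63.438°.
cos H₀ = −tan(+28.3°) tan(-63.438°) = 1.0770 ≥ 1 ⇒ polar night, H₀ = 0 and Q̄ = 0.
Inverse-square distance factor (a/d)² = 1.0183² = 1.036935.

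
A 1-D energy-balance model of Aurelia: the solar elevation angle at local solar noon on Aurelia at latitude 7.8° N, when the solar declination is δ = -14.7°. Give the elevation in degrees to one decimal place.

67.5°

At local noon the hour angle is zero, so the zenith angle equals |φ − δ| = |+7.8° − (-14.700°)| = 22.500°.
Elevation = 90° − 22.500° = 67.5°.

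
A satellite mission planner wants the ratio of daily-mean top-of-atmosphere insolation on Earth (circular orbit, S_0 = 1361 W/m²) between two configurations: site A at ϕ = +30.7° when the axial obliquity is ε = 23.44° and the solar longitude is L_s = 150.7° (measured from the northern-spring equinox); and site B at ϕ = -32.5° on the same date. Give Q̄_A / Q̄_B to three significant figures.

Q̄_A / Q̄_B ≈ 1.50

— Configuration A (ϕ=+30.7°):
Solar declination: sin δ = sin ε · sin L_s = sin 23.44° × sin 150.7° = 0.19467, so δ = +11.225°.
cos h₀ = −tan(+30.7°) tan(+11.225°) = -0.1178, h₀ = 1.6889 rad.
Bracket: h₀ sin ϕ sin δ + cos ϕ cos δ sin h₀ = 1.6889×0.51054×0.19467 + 0.85985×0.98087×0.99303 = 0.167854 + 0.837523 = 1.005377.
Q̄ = (S_0/π) × [bracket] = (1361/π) × 1.005377 = 435.55 W/m².
— Configuration B (ϕ=-32.5°):
cos h₀ = −tan(-32.5°) tan(+11.225°) = 0.1264, h₀ = 1.4440 rad.
Bracket: h₀ sin ϕ sin δ + cos ϕ cos δ sin h₀ = 1.4440×-0.53730×0.19467 + 0.84339×0.98087×0.99197 = -0.151037 + 0.820613 = 0.669576.
Q̄ = (S_0/π) × [bracket] = (1361/π) × 0.669576 = 290.07 W/m².
Ratio Q̄_A / Q̄_B = 435.55 / 290.07 = 1.502.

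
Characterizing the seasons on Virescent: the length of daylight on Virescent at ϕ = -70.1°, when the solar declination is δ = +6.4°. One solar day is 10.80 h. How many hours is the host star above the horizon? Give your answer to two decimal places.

4.32 h

cos h₀ = −tan ϕ · tan δ = −tan(-70.1°) × tan(+6.400°) = 0.3099, so h₀ = 1.2557 rad = 71.95°.
Daylight = 2h₀/(2π) × 10.80 h = (1.2557/π) × 10.80 = 4.32 h.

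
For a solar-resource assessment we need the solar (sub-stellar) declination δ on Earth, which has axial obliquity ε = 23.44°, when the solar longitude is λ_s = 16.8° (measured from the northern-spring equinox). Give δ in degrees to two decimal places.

sin δ = sin ε · sin λ_s = sin 23.44° × sin 16.8° = 0.114974.
δ = arcsin(0.114974) = +6.60°.

δ = +6.60°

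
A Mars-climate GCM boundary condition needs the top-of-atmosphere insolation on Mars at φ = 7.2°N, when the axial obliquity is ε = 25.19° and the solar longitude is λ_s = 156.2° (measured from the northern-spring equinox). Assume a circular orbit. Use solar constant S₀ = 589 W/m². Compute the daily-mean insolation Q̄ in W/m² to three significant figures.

Q̄ ≈ 190 W/m²

Solar declination: sin δ = sin ε · sin λ_s = sin 25.19° × sin 156.2° = 0.17176, so δ = +9.890°.
cos H₀ = −tan(+7.2°) tan(+9.890°) = -0.0220, H₀ = 1.5928 rad.
Bracket: H₀ sin φ sin δ + cos φ cos δ sin H₀ = 1.5928×0.12533×0.17176 + 0.99211×0.98514×0.99976 = 0.034288 + 0.977133 = 1.011421.
Q̄ = (S₀/π) × [bracket] = (589/π) × 1.011421 = 189.6 W/m².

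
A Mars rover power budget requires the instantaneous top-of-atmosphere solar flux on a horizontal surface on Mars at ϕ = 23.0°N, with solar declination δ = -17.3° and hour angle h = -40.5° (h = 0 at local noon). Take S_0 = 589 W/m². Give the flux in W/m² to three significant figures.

cos θ_z = sin ϕ sin δ + cos ϕ cos δ cos h = -0.116194 + 0.668292 = 0.552098.
Flux = S_0 · cos θ_z = 589 × 0.552098 = 325.2 W/m².

325 W/m²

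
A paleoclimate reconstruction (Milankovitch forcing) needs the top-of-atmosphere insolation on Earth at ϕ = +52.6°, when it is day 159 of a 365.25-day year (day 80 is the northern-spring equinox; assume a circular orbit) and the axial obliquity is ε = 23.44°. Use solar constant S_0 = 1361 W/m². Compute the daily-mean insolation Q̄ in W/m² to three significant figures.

Q̄ ≈ 491 W/m²

Solar longitude: L_s = 360° × (159 − 80)/365.25 = 77.864°.
sin δ = sin 23.44° × sin 77.864° = 0.38890, so δ = +22.886°.
cos h₀ = −tan(+52.6°) tan(+22.886°) = -0.5521, h₀ = 2.1557 rad.
Bracket: h₀ sin ϕ sin δ + cos ϕ cos δ sin h₀ = 2.1557×0.79441×0.38890 + 0.60738×0.92128×0.83376 = 0.665995 + 0.466545 = 1.132540.
Q̄ = (S_0/π) × [bracket] = (1361/π) × 1.132540 = 490.6 W/m².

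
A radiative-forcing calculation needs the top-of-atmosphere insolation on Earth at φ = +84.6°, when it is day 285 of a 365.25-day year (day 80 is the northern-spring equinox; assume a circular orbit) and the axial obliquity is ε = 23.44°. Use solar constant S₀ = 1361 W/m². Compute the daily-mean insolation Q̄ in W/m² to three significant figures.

Q̄ ≈ 0.00 W/m²

Solar longitude: λ_s = 360° × (285 − 80)/365.25 = 202.053°.
sin δ = sin 23.44° × sin 202.053° = -0.14936, so δ = -8.590°.
cos H₀ = −tan(+84.6°) tan(-8.590°) = 1.5980 ≥ 1 ⇒ polar night, H₀ = 0 and Q̄ = 0.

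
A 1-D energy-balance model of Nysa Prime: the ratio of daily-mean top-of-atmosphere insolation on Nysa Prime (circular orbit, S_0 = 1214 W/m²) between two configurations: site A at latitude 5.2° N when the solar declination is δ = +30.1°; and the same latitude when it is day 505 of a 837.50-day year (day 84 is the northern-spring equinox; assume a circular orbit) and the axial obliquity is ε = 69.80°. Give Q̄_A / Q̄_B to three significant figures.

— Configuration A (ϕ=+5.2°):
cos h₀ = −tan(+5.2°) tan(+30.100°) = -0.0528, h₀ = 1.6236 rad.
Bracket: h₀ sin ϕ sin δ + cos ϕ cos δ sin h₀ = 1.6236×0.09063×0.50151 + 0.99588×0.86515×0.99861 = 0.073796 + 0.860388 = 0.934184.
Q̄ = (S_0/π) × [bracket] = (1214/π) × 0.934184 = 361.00 W/m².
— Configuration B (ϕ=+5.2°):
Solar longitude: L_s = 360° × (505 − 84)/837.50 = 180.967°.
sin δ = sin 69.80° × sin 180.967° = -0.01584, so δ = -0.908°.
cos h₀ = −tan(+5.2°) tan(-0.908°) = 0.0014, h₀ = 1.5694 rad.
Bracket: h₀ sin ϕ sin δ + cos ϕ cos δ sin h₀ = 1.5694×0.09063×-0.01584 + 0.99588×0.99987×1.00000 = -0.002253 + 0.995751 = 0.993498.
Q̄ = (S_0/π) × [bracket] = (1214/π) × 0.993498 = 383.92 W/m².
Ratio Q̄_A / Q̄_B = 361.00 / 383.92 = 0.9403.

Q̄_A / Q̄_B ≈ 0.940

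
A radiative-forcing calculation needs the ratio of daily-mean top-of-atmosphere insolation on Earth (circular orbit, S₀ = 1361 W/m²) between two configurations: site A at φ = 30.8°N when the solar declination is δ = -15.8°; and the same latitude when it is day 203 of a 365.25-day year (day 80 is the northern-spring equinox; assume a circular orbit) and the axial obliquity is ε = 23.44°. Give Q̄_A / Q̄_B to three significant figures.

Q̄_A / Q̄_B ≈ 0.563

— Configuration A (φ=+30.8°):
cos H₀ = −tan(+30.8°) tan(-15.800°) = 0.1687, H₀ = 1.4013 rad.
Bracket: H₀ sin φ sin δ + cos φ cos δ sin H₀ = 1.4013×0.51204×-0.27228 + 0.85896×0.96222×0.98567 = -0.195367 + 0.814665 = 0.619298.
Q̄ = (S₀/π) × [bracket] = (1361/π) × 0.619298 = 268.29 W/m².
— Configuration B (φ=+30.8°):
Solar longitude: λ_s = 360° × (203 − 80)/365.25 = 121.232°.
sin δ = sin 23.44° × sin 121.232° = 0.34014, so δ = +19.885°.
cos H₀ = −tan(+30.8°) tan(+19.885°) = -0.2156, H₀ = 1.7881 rad.
Bracket: H₀ sin φ sin δ + cos φ cos δ sin H₀ = 1.7881×0.51204×0.34014 + 0.85896×0.94038×0.97648 = 0.311425 + 0.788751 = 1.100176.
Q̄ = (S₀/π) × [bracket] = (1361/π) × 1.100176 = 476.62 W/m².
Ratio Q̄_A / Q̄_B = 268.29 / 476.62 = 0.5629.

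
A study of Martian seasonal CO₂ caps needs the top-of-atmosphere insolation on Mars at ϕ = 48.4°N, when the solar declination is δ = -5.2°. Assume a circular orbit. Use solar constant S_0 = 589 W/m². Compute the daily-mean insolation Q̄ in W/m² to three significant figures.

Q̄ ≈ 105 W/m²

cos h₀ = −tan(+48.4°) tan(-5.200°) = 0.1025, h₀ = 1.4681 rad.
Bracket: h₀ sin ϕ sin δ + cos ϕ cos δ sin h₀ = 1.4681×0.74780×-0.09063 + 0.66393×0.99588×0.99473 = -0.099498 + 0.657710 = 0.558212.
Q̄ = (S_0/π) × [bracket] = (589/π) × 0.558212 = 104.7 W/m².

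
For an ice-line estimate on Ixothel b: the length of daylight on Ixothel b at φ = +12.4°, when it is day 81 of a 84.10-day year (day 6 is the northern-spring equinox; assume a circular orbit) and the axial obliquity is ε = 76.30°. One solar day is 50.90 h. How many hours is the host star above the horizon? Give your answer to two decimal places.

Solar longitude: λ_s = 360° × (81 − 6)/84.10 = 321.046°.
sin δ = sin 76.30° × sin 321.046° = -0.61080, so δ = -37.648°.
cos H₀ = −tan φ · tan δ = −tan(+12.4°) × tan(-37.648°) = 0.1696, so H₀ = 1.4004 rad = 80.23°.
Daylight = 2H₀/(2π) × 50.90 h = (1.4004/π) × 50.90 = 22.69 h.

22.69 h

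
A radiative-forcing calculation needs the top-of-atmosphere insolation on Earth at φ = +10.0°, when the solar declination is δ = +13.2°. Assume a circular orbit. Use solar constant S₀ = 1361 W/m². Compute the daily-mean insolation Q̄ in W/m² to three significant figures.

Q̄ ≈ 443 W/m²

cos H₀ = −tan(+10.0°) tan(+13.200°) = -0.0414, H₀ = 1.6122 rad.
Bracket: H₀ sin φ sin δ + cos φ cos δ sin H₀ = 1.6122×0.17365×0.22835 + 0.98481×0.97358×0.99914 = 0.063929 + 0.957967 = 1.021896.
Q̄ = (S₀/π) × [bracket] = (1361/π) × 1.021896 = 442.7 W/m².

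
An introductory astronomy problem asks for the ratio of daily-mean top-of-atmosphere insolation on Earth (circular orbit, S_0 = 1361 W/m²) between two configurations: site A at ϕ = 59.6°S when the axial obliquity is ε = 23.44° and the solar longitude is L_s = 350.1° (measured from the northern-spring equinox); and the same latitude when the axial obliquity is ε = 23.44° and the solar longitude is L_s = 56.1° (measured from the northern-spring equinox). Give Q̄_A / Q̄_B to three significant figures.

Q̄_A / Q̄_B ≈ 5.09

— Configuration A (ϕ=-59.6°):
Solar declination: sin δ = sin ε · sin L_s = sin 23.44° × sin 350.1° = -0.06839, so δ = -3.922°.
cos h₀ = −tan(-59.6°) tan(-3.922°) = -0.1168, h₀ = 1.6879 rad.
Bracket: h₀ sin ϕ sin δ + cos ϕ cos δ sin h₀ = 1.6879×-0.86251×-0.06839 + 0.50603×0.99766×0.99315 = 0.099564 + 0.501388 = 0.600952.
Q̄ = (S_0/π) × [bracket] = (1361/π) × 0.600952 = 260.34 W/m².
— Configuration B (ϕ=-59.6°):
Solar declination: sin δ = sin ε · sin L_s = sin 23.44° × sin 56.1° = 0.33017, so δ = +19.279°.
cos h₀ = −tan(-59.6°) tan(+19.279°) = 0.5962, h₀ = 0.9320 rad.
Bracket: h₀ sin ϕ sin δ + cos ϕ cos δ sin h₀ = 0.9320×-0.86251×0.33017 + 0.50603×0.94392×0.80284 = -0.265410 + 0.383478 = 0.118068.
Q̄ = (S_0/π) × [bracket] = (1361/π) × 0.118068 = 51.149 W/m².
Ratio Q̄_A / Q̄_B = 260.34 / 51.149 = 5.090.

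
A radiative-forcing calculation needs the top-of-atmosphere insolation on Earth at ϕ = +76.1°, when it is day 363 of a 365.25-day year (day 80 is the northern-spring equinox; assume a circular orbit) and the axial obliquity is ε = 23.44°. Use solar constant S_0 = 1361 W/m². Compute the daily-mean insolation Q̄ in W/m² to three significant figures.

Q̄ ≈ 0.00 W/m²

Solar longitude: L_s = 360° × (363 − 80)/365.25 = 278.932°.
sin δ = sin 23.44° × sin 278.932° = -0.39296, so δ = -23.139°.
cos h₀ = −tan(+76.1°) tan(-23.139°) = 1.7268 ≥ 1 ⇒ polar night, h₀ = 0 and Q̄ = 0.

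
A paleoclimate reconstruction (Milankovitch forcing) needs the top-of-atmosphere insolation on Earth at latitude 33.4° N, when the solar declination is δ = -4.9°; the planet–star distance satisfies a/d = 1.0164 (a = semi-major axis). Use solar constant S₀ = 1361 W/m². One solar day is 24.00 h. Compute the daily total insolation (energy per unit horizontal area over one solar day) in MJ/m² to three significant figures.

cos H₀ = −tan(+33.4°) tan(-4.900°) = 0.0565, H₀ = 1.5142 rad.
Bracket: H₀ sin φ sin δ + cos φ cos δ sin H₀ = 1.5142×0.55048×-0.08542 + 0.83485×0.99635×0.99840 = -0.071201 + 0.830472 = 0.759271.
Inverse-square distance factor (a/d)² = 1.0164² = 1.033069.
Q̄ = (S₀/π) × 1.033069 × [bracket] = (1361/π) × 1.033069 × 0.759271 = 339.81 W/m².
Daily total = Q̄ × 24.00 h × 3600 s/h = 339.81 × 24.00 × 3600 / 10⁶ = 29.36 MJ/m².

29.4 MJ/m²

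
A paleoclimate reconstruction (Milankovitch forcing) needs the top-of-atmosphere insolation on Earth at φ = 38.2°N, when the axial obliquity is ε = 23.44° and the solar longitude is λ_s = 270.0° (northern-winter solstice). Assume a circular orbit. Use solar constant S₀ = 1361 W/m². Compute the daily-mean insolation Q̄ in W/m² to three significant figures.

Q̄ ≈ 163 W/m²

Solar declination: sin δ = sin ε · sin λ_s = sin 23.44° × sin 270.0° = -0.39779, so δ = -23.440°.
cos H₀ = −tan(+38.2°) tan(-23.440°) = 0.3412, H₀ = 1.2226 rad.
Bracket: H₀ sin φ sin δ + cos φ cos δ sin H₀ = 1.2226×0.61841×-0.39779 + 0.78586×0.91748×0.94000 = -0.300756 + 0.677750 = 0.376994.
Q̄ = (S₀/π) × [bracket] = (1361/π) × 0.376994 = 163.3 W/m².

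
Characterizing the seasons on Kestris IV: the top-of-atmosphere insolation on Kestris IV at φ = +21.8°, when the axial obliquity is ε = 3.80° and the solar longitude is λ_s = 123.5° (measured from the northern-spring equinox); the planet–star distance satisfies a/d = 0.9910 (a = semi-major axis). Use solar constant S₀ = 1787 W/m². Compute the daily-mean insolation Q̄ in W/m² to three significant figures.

Solar declination: sin δ = sin ε · sin λ_s = sin 3.80° × sin 123.5° = 0.05526, so δ = +3.168°.
cos H₀ = −tan(+21.8°) tan(+3.168°) = -0.0221, H₀ = 1.5929 rad.
Bracket: H₀ sin φ sin δ + cos φ cos δ sin H₀ = 1.5929×0.37137×0.05526 + 0.92849×0.99847×0.99975 = 0.032689 + 0.926838 = 0.959527.
Inverse-square distance factor (a/d)² = 0.9910² = 0.982081.
Q̄ = (S₀/π) × 0.982081 × [bracket] = (1787/π) × 0.982081 × 0.959527 = 536.0 W/m².

Q̄ ≈ 536 W/m²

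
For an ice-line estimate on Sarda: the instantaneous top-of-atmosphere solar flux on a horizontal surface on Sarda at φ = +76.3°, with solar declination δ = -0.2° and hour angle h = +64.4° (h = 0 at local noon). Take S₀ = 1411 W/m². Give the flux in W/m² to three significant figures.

cos θ_z = sin φ sin δ + cos φ cos δ cos h = -0.003391 + 0.102334 = 0.098943.
Flux = S₀ · cos θ_z = 1411 × 0.098943 = 139.6 W/m².

140 W/m²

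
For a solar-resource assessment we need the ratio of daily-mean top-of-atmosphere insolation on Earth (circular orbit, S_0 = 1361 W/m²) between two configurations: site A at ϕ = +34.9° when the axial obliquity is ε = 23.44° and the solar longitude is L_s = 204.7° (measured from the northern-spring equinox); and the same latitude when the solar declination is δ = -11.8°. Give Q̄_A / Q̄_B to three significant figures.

Q̄_A / Q̄_B ≈ 1.06

— Configuration A (ϕ=+34.9°):
Solar declination: sin δ = sin ε · sin L_s = sin 23.44° × sin 204.7° = -0.16622, so δ = -9.568°.
cos h₀ = −tan(+34.9°) tan(-9.568°) = 0.1176, h₀ = 1.4529 rad.
Bracket: h₀ sin ϕ sin δ + cos ϕ cos δ sin h₀ = 1.4529×0.57215×-0.16622 + 0.82015×0.98609×0.99306 = -0.138175 + 0.803129 = 0.664954.
Q̄ = (S_0/π) × [bracket] = (1361/π) × 0.664954 = 288.07 W/m².
— Configuration B (ϕ=+34.9°):
cos h₀ = −tan(+34.9°) tan(-11.800°) = 0.1457, h₀ = 1.4245 rad.
Bracket: h₀ sin ϕ sin δ + cos ϕ cos δ sin h₀ = 1.4245×0.57215×-0.20450 + 0.82015×0.97887×0.98932 = -0.166673 + 0.794246 = 0.627573.
Q̄ = (S_0/π) × [bracket] = (1361/π) × 0.627573 = 271.88 W/m².
Ratio Q̄_A / Q̄_B = 288.07 / 271.88 = 1.060.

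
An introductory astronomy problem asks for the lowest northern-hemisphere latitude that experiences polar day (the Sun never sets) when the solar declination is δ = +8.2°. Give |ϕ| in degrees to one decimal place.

|ϕ| = 81.8°

Polar day requires cos h₀ = −tan ϕ tan δ ≤ −1, i.e. tan ϕ tan δ ≥ 1.
The boundary is |tan ϕ| · |tan δ| = 1, so |ϕ| = 90° − |δ| = 90° − 8.2° = 81.8° in the northern hemisphere.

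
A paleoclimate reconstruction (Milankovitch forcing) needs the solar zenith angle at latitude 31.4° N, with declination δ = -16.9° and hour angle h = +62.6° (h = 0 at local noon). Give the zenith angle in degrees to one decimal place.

θ_z = 77.0°

cos θ_z = sin ϕ sin δ + cos ϕ cos δ cos h = -0.151459 + 0.375840 = 0.224381.
θ_z = arccos(0.224381) = 77.0°.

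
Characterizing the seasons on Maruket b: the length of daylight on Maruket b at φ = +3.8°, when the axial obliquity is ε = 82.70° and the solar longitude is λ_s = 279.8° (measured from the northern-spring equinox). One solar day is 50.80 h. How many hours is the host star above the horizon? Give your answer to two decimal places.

20.35 h

Solar declination: sin δ = sin ε · sin λ_s = sin 82.70° × sin 279.8° = -0.97742, so δ = -77.801°.
cos H₀ = −tan φ · tan δ = −tan(+3.8°) × tan(-77.801°) = 0.3072, so H₀ = 1.2585 rad = 72.11°.
Daylight = 2H₀/(2π) × 50.80 h = (1.2585/π) × 50.80 = 20.35 h.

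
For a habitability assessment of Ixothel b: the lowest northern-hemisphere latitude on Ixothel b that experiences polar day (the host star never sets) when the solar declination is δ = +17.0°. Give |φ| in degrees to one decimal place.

Polar day requires cos H₀ = −tan φ tan δ ≤ −1, i.e. tan φ tan δ ≥ 1.
The boundary is |tan φ| · |tan δ| = 1, so |φ| = 90° − |δ| = 90° − 17.0° = 73.0° in the northern hemisphere.

|φ| = 73.0°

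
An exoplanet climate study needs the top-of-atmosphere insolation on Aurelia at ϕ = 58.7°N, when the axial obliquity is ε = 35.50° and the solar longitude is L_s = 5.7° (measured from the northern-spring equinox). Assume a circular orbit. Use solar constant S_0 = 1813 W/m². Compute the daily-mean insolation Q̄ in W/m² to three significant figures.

Q̄ ≈ 345 W/m²

Solar declination: sin δ = sin ε · sin L_s = sin 35.50° × sin 5.7° = 0.05768, so δ = +3.306°.
cos h₀ = −tan(+58.7°) tan(+3.306°) = -0.0950, h₀ = 1.6660 rad.
Bracket: h₀ sin ϕ sin δ + cos ϕ cos δ sin h₀ = 1.6660×0.85446×0.05768 + 0.51952×0.99834×0.99548 = 0.082109 + 0.516313 = 0.598422.
Q̄ = (S_0/π) × [bracket] = (1813/π) × 0.598422 = 345.3 W/m².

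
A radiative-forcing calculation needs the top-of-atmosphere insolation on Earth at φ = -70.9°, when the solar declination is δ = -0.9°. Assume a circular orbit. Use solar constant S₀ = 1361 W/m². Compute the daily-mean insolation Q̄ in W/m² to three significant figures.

cos H₀ = −tan(-70.9°) tan(-0.900°) = -0.0454, H₀ = 1.6162 rad.
Bracket: H₀ sin φ sin δ + cos φ cos δ sin H₀ = 1.6162×-0.94495×-0.01571 + 0.32722×0.99988×0.99897 = 0.023993 + 0.326844 = 0.350837.
Q̄ = (S₀/π) × [bracket] = (1361/π) × 0.350837 = 152.0 W/m².

Q̄ ≈ 152 W/m²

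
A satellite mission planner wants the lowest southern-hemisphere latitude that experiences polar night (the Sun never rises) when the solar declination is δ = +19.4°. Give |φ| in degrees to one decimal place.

|φ| = 70.6°

Polar night requires cos H₀ = −tan φ tan δ ≥ 1, i.e. tan φ tan δ ≤ −1.
The boundary is |tan φ| · |tan δ| = 1, so |φ| = 90° − |δ| = 90° − 19.4° = 70.6° in the southern hemisphere.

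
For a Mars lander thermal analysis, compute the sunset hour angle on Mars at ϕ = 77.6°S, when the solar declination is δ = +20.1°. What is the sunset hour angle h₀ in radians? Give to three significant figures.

h₀ = 0.00 rad

cos h₀ = −tan ϕ · tan δ = 1.6644 ≥ 1, so the Sun never rises (polar night) and h₀ = 0.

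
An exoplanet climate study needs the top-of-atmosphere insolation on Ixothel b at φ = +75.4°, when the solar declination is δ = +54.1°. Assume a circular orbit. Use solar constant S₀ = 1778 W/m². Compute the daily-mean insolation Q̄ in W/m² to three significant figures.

cos H₀ = −tan(+75.4°) tan(+54.100°) = -5.3035 ≤ −1 ⇒ polar day, H₀ = π.
Bracket: H₀ sin φ sin δ + cos φ cos δ sin H₀ = 3.1416×0.96771×0.81004 + 0.25207×0.58637×0.00000 = 2.462649 + 0.000000 = 2.462649.
Q̄ = (S₀/π) × [bracket] = (1778/π) × 2.462649 = 1394 W/m².

Q̄ ≈ 1.39e+03 W/m²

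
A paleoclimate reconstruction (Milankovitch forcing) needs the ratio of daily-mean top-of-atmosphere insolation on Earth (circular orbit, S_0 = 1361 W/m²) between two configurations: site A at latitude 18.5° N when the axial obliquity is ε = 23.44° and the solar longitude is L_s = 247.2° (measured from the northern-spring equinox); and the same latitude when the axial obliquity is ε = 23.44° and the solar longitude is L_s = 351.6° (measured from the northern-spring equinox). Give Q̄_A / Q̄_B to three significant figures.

Q̄_A / Q̄_B ≈ 0.770

— Configuration A (ϕ=+18.5°):
Solar declination: sin δ = sin ε · sin L_s = sin 23.44° × sin 247.2° = -0.36671, so δ = -21.513°.
cos h₀ = −tan(+18.5°) tan(-21.513°) = 0.1319, h₀ = 1.4385 rad.
Bracket: h₀ sin ϕ sin δ + cos ϕ cos δ sin h₀ = 1.4385×0.31730×-0.36671 + 0.94832×0.93034×0.99126 = -0.167380 + 0.874549 = 0.707169.
Q̄ = (S_0/π) × [bracket] = (1361/π) × 0.707169 = 306.36 W/m².
— Configuration B (ϕ=+18.5°):
Solar declination: sin δ = sin ε · sin L_s = sin 23.44° × sin 351.6° = -0.05811, so δ = -3.331°.
cos h₀ = −tan(+18.5°) tan(-3.331°) = 0.0195, h₀ = 1.5513 rad.
Bracket: h₀ sin ϕ sin δ + cos ϕ cos δ sin h₀ = 1.5513×0.31730×-0.05811 + 0.94832×0.99831×0.99981 = -0.028603 + 0.946537 = 0.917934.
Q̄ = (S_0/π) × [bracket] = (1361/π) × 0.917934 = 397.67 W/m².
Ratio Q̄_A / Q̄_B = 306.36 / 397.67 = 0.7704.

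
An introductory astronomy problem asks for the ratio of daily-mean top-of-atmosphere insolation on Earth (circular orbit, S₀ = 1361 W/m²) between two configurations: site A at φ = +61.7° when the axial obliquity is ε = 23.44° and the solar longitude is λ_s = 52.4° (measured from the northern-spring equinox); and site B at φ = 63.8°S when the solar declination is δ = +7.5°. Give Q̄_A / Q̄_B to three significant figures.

— Configuration A (φ=+61.7°):
Solar declination: sin δ = sin ε · sin λ_s = sin 23.44° × sin 52.4° = 0.31516, so δ = +18.371°.
cos H₀ = −tan(+61.7°) tan(+18.371°) = -0.6168, H₀ = 2.2354 rad.
Bracket: H₀ sin φ sin δ + cos φ cos δ sin H₀ = 2.2354×0.88048×0.31516 + 0.47409×0.94904×0.78716 = 0.620306 + 0.354167 = 0.974473.
Q̄ = (S₀/π) × [bracket] = (1361/π) × 0.974473 = 422.16 W/m².
— Configuration B (φ=-63.8°):
cos H₀ = −tan(-63.8°) tan(+7.500°) = 0.2676, H₀ = 1.2999 rad.
Bracket: H₀ sin φ sin δ + cos φ cos δ sin H₀ = 1.2999×-0.89726×0.13053 + 0.44151×0.99144×0.96354 = -0.152243 + 0.421771 = 0.269528.
Q̄ = (S₀/π) × [bracket] = (1361/π) × 0.269528 = 116.76 W/m².
Ratio Q̄_A / Q̄_B = 422.16 / 116.76 = 3.616.

Q̄_A / Q̄_B ≈ 3.62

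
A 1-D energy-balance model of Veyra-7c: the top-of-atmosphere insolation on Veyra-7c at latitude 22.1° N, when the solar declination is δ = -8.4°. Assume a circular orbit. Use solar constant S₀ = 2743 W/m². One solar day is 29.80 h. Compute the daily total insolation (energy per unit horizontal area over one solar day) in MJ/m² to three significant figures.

cos H₀ = −tan(+22.1°) tan(-8.400°) = 0.0600, H₀ = 1.5108 rad.
Bracket: H₀ sin φ sin δ + cos φ cos δ sin H₀ = 1.5108×0.37622×-0.14608 + 0.92653×0.98927×0.99820 = -0.083031 + 0.914938 = 0.831907.
Q̄ = (S₀/π) × [bracket] = (2743/π) × 0.831907 = 726.36 W/m².
Daily total = Q̄ × 29.80 h × 3600 s/h = 726.36 × 29.80 × 3600 / 10⁶ = 77.92 MJ/m².

77.9 MJ/m²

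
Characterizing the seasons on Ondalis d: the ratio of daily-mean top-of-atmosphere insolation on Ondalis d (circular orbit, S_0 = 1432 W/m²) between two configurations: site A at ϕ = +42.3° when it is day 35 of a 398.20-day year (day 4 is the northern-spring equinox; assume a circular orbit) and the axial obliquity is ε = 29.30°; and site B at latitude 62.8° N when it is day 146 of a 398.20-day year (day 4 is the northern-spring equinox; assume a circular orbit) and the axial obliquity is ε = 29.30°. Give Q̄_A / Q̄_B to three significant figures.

Q̄_A / Q̄_B ≈ 0.886

— Configuration A (ϕ=+42.3°):
Solar longitude: L_s = 360° × (35 − 4)/398.20 = 28.026°.
sin δ = sin 29.30° × sin 28.026° = 0.22995, so δ = +13.294°.
cos h₀ = −tan(+42.3°) tan(+13.294°) = -0.2150, h₀ = 1.7875 rad.
Bracket: h₀ sin ϕ sin δ + cos ϕ cos δ sin h₀ = 1.7875×0.67301×0.22995 + 0.73963×0.97320×0.97661 = 0.276631 + 0.702972 = 0.979603.
Q̄ = (S_0/π) × [bracket] = (1432/π) × 0.979603 = 446.52 W/m².
— Configuration B (ϕ=+62.8°):
Solar longitude: L_s = 360° × (146 − 4)/398.20 = 128.378°.
sin δ = sin 29.30° × sin 128.378° = 0.38364, so δ = +22.560°.
cos h₀ = −tan(+62.8°) tan(+22.560°) = -0.8083, h₀ = 2.5121 rad.
Bracket: h₀ sin ϕ sin δ + cos ϕ cos δ sin h₀ = 2.5121×0.88942×0.38364 + 0.45710×0.92348×0.58871 = 0.857171 + 0.248508 = 1.105679.
Q̄ = (S_0/π) × [bracket] = (1432/π) × 1.105679 = 503.99 W/m².
Ratio Q̄_A / Q̄_B = 446.52 / 503.99 = 0.8860.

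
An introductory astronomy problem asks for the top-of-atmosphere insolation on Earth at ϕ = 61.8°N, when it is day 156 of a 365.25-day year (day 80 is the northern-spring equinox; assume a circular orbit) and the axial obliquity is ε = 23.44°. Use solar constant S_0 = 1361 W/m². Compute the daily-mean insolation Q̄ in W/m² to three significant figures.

Q̄ ≈ 480 W/m²

Solar longitude: L_s = 360° × (156 − 80)/365.25 = 74.908°.
sin δ = sin 23.44° × sin 74.908° = 0.38407, so δ = +22.586°.
cos h₀ = −tan(+61.8°) tan(+22.586°) = -0.7758, h₀ = 2.4587 rad.
Bracket: h₀ sin ϕ sin δ + cos ϕ cos δ sin h₀ = 2.4587×0.88130×0.38407 + 0.47255×0.92330×0.63100 = 0.832223 + 0.275309 = 1.107532.
Q̄ = (S_0/π) × [bracket] = (1361/π) × 1.107532 = 479.8 W/m².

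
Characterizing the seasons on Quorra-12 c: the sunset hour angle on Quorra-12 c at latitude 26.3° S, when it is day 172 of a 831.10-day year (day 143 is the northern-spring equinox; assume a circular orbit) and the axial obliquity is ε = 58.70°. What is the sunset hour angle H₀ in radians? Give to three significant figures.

Solar longitude: λ_s = 360° × (172 − 143)/831.10 = 12.562°.
sin δ = sin 58.70° × sin 12.562° = 0.18584, so δ = +10.710°.
cos H₀ = −tan φ · tan δ = −tan(-26.3°) × tan(+10.710°) = 0.0935, so H₀ = 1.4772 rad = 84.64°.

H₀ = 1.48 rad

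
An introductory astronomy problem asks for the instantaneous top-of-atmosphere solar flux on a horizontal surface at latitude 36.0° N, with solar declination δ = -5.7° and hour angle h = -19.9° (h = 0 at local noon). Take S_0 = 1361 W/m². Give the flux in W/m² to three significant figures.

951 W/m²

cos θ_z = sin ϕ sin δ + cos ϕ cos δ cos h = -0.058379 + 0.756948 = 0.698569.
Flux = S_0 · cos θ_z = 1361 × 0.698569 = 950.8 W/m².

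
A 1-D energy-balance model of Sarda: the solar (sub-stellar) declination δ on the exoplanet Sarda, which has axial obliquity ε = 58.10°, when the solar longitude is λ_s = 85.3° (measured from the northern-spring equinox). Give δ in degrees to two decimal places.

sin δ = sin ε · sin λ_s = sin 58.10° × sin 85.3° = 0.846117.
δ = arcsin(0.846117) = +57.79°.

δ = +57.79°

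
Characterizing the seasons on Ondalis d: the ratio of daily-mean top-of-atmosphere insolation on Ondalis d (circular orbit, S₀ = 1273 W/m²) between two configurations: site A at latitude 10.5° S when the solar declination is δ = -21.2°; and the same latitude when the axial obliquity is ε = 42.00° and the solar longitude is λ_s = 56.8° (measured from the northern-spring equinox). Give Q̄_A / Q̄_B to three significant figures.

— Configuration A (φ=-10.5°):
cos H₀ = −tan(-10.5°) tan(-21.200°) = -0.0719, H₀ = 1.6427 rad.
Bracket: H₀ sin φ sin δ + cos φ cos δ sin H₀ = 1.6427×-0.18224×-0.36162 + 0.98325×0.93232×0.99741 = 0.108257 + 0.914329 = 1.022586.
Q̄ = (S₀/π) × [bracket] = (1273/π) × 1.022586 = 414.36 W/m².
— Configuration B (φ=-10.5°):
Solar declination: sin δ = sin ε · sin λ_s = sin 42.00° × sin 56.8° = 0.55990, so δ = +34.049°.
cos H₀ = −tan(-10.5°) tan(+34.049°) = 0.1252, H₀ = 1.4452 rad.
Bracket: H₀ sin φ sin δ + cos φ cos δ sin H₀ = 1.4452×-0.18224×0.55990 + 0.98325×0.82856×0.99213 = -0.147463 + 0.808270 = 0.660807.
Q̄ = (S₀/π) × [bracket] = (1273/π) × 0.660807 = 267.76 W/m².
Ratio Q̄_A / Q̄_B = 414.36 / 267.76 = 1.548.

Q̄_A / Q̄_B ≈ 1.55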